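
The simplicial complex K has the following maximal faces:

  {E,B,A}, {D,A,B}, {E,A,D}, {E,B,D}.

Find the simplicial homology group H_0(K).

Take the total order A < B < D < E on the vertex set. Then K (dimension 2) consists of the simplices:

  0-simplices (4): A, B, D, E
  1-simplices (6): AB, AD, AE, BD, BE, DE
  2-simplices (4): ABD, ABE, ADE, BDE

Hence C_0 ≅ Z^4, C_1 ≅ Z^6, C_2 ≅ Z^4.

∂_1: C_1 → C_0 sends each edge [p,q] (with p < q) to q − p. For instance
  ∂AB = B − A.
The resulting 4×6 matrix has rank 3, and its Smith normal form has invariant factors (1,1,1).

The boundary map ∂_2: C_2 → C_1 sends each 2-simplex [p,q,r] to [q,r] − [p,r] + [p,q]. For instance
  ∂ABE = BE − AE + AB,
  ∂BDE = DE − BE + BD.
This gives a 6×4 integer matrix of rank 3; reducing to Smith normal form yields diagonal entries (1,1,1).

Computing H_k = (kernel of ∂_k) / (image of ∂_{k+1}):

  H_0: rank C_0 − rank ∂_1 = 4 − 3 = 1, and the invariant factors of ∂_1 are all 1, so H_0 = Z.

H_0 ≅ Z.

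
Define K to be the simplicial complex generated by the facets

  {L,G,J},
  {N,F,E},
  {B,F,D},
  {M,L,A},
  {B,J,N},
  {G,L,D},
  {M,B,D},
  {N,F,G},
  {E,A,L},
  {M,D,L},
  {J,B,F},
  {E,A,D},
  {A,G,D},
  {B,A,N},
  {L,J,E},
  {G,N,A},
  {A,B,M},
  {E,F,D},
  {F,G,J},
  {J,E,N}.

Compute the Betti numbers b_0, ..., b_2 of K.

Order the vertices as A < B < D < E < F < G < J < L < M < N. Listing each simplex with vertices in this order, K has dimension 2 with simplices:

  0-simplices (10): A, B, D, E, F, G, J, L, M, N
  1-simplices (30): AB, AD, AE, AG, AL, AM, AN, BD, BF, BJ, BM, BN, DE, DF, DG, DL, DM, EF, EJ, EL, EN, FG, FJ, FN, GJ, GL, GN, JL, JN, LM
  2-simplices (20): ABM, ABN, ADE, ADG, AEL, AGN, ALM, BDF, BDM, BFJ, BJN, DEF, DGL, DLM, EFN, EJL, EJN, FGJ, FGN, GJL

so the chain groups are C_0 ≅ Z^10, C_1 ≅ Z^30, C_2 ≅ Z^20.

The boundary map ∂_1: C_1 → C_0 is given by ∂[p,q] = [q] − [p]. For instance
  ∂AG = G − A.
This gives a 10×30 integer matrix of rank 9; reducing to Smith normal form yields diagonal entries (1,1,1,1,1,1,1,1,1).

∂_2: C_2 → C_1 sends each 2-simplex [p,q,r] to [q,r] − [p,r] + [p,q]. For instance
  ∂EJN = JN − EN + EJ,
  ∂DLM = LM − DM + DL.
As a 30×20 matrix over Z this has rank 20, with invariant factors (1,1,1,1,1,1,1,1,1,1,1,1,1,1,1,1,1,1,1,2).

From H_k ≅ ker(∂_k) / im(∂_{k+1}) we obtain:

  H_0: rank C_0 − rank ∂_1 = 10 − 9 = 1, and the invariant factors of ∂_1 are all 1, so H_0 = Z.
  H_1: rank ker ∂_1 − rank ∂_2 = (30 − 9) − 20 = 1, and ∂_2 has invariant factor 2 > 1, so H_1 = Z ⊕ Z/2.
  H_2: rank ker ∂_2 − rank ∂_3 = (20 − 20) − 0 = 0, and there is no ∂_3, so H_2 = 0.

Hence the Betti numbers are b_0 = 1, b_1 = 1, b_2 = 0.

b_0 = 1, b_1 = 1, b_2 = 0.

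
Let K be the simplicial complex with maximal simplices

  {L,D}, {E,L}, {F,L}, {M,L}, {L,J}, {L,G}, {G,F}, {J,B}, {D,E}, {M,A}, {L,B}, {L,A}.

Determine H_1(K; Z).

Order the vertices as A < B < D < E < F < G < J < L < M. Listing each simplex with vertices in this order, K has dimension 1 with simplices:

  0-simplices (9): A, B, D, E, F, G, J, L, M
  1-simplices (12): AL, AM, BJ, BL, DE, DL, EL, FG, FL, GL, JL, LM

Hence C_0 ≅ Z^9, C_1 ≅ Z^12.

Boundary ∂_1: C_1 → C_0 is given by ∂[p,q] = [q] − [p]. For instance
  ∂AM = M − A.
The 9×12 boundary matrix has rank 8 and Smith normal form diag(1,1,1,1,1,1,1,1).

Computing H_k = (kernel of ∂_k) / (image of ∂_{k+1}):

  H_1: rank ker ∂_1 − rank ∂_2 = (12 − 8) − 0 = 4, and there is no ∂_2, so H_1 ≅ Z^4.

(K is a triangulation of a wedge of 4 circles.)

H_1 = Z^4.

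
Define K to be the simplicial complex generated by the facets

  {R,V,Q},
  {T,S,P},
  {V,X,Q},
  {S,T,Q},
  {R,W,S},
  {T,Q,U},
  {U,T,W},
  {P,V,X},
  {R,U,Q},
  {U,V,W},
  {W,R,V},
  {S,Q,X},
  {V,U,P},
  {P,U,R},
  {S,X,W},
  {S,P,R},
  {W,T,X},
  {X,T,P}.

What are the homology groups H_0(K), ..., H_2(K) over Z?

Order the vertices as P < Q < R < S < T < U < V < W < X. Listing each simplex with vertices in this order, K has dimension 2 with simplices:

  0-simplices (9): P, Q, R, S, T, U, V, W, X
  1-simplices (27): PR, PS, PT, PU, PV, PX, QR, QS, QT, QU, QV, QX, RS, RU, RV, RW, ST, SW, SX, TU, TW, TX, UV, UW, VW, VX, WX
  2-simplices (18): PRS, PRU, PST, PTX, PUV, PVX, QRU, QRV, QST, QSX, QTU, QVX, RSW, RVW, SWX, TUW, TWX, UVW

so the chain groups are C_0 ≅ Z^9, C_1 ≅ Z^27, C_2 ≅ Z^18.

∂_1: C_1 → C_0 is given by ∂[p,q] = [q] − [p].
As a 9×27 matrix over Z this has rank 8, with invariant factors (1,1,1,1,1,1,1,1).

The boundary map ∂_2: C_2 → C_1 maps a triangle to the signed sum of its edges. For instance
  ∂QTU = TU − QU + QT,
  ∂UVW = VW − UW + UV.
This gives a 27×18 integer matrix of rank 18; reducing to Smith normal form yields diagonal entries (1,1,1,1,1,1,1,1,1,1,1,1,1,1,1,1,1,2).

From H_k ≅ ker(∂_k) / im(∂_{k+1}) we obtain:

  H_0: rank C_0 − rank ∂_1 = 9 − 8 = 1, and the invariant factors of ∂_1 are all 1, so H_0 ≅ Z.
  H_1: rank ker ∂_1 − rank ∂_2 = (27 − 8) − 18 = 1, and ∂_2 has invariant factor 2 > 1, so H_1 ≅ Z ⊕ Z/2Z.
  H_2: rank ker ∂_2 − rank ∂_3 = (18 − 18) − 0 = 0, and there is no ∂_3, so H_2 ≅ 0.

H_0 = Z,  H_1 = Z ⊕ Z/2Z,  H_2 = 0.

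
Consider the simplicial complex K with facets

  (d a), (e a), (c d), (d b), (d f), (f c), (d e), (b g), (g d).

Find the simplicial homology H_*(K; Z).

K has 7 vertices, 9 edges.
rank ∂_0 = 0, rank ∂_1 = 6 ⇒ b_0 = 7 − 0 − 6 = 1; all invariant factors of ∂_1 are 1 so no torsion. So H_0 ≅ Z.
rank ∂_1 = 6, rank ∂_2 = 0 ⇒ b_1 = 9 − 6 − 0 = 3. So H_1 ≅ Z^3.

H_0 ≅ Z,  H_1 ≅ Z^3.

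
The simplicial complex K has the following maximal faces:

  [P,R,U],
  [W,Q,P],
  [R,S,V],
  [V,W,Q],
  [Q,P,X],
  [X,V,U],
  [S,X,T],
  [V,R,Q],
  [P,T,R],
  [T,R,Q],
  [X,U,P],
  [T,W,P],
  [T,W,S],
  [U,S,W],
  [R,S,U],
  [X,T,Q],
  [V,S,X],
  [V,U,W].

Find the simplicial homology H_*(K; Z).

H_0 = Z,  H_1 = Z × Z/2,  H_2 = 0.

Take the total order P < Q < R < S < T < U < V < W < X on the vertex set. Then K (dimension 2) consists of the simplices:

  0-simplices (9): P, Q, R, S, T, U, V, W, X
  1-simplices (27): PQ, PR, PT, PU, PW, PX, QR, QT, QV, QW, QX, RS, RT, RU, RV, ST, SU, SV, SW, SX, TW, TX, UV, UW, UX, VW, VX
  2-simplices (18): PQW, PQX, PRT, PRU, PTW, PUX, QRT, QRV, QTX, QVW, RSU, RSV, STW, STX, SUW, SVX, UVW, UVX

giving chain groups C_0 ≅ Z^9, C_1 ≅ Z^27, C_2 ≅ Z^18.

∂_1: C_1 → C_0 maps an edge to its endpoints' difference, ∂[p,q] = q − p. For instance
  ∂TX = X − T.
The resulting 9×27 matrix has rank 8, and its Smith normal form has invariant factors (1,1,1,1,1,1,1,1).

The boundary map ∂_2: C_2 → C_1 acts by ∂[p,q,r] = [q,r] − [p,r] + [p,q]. For instance
  ∂PTW = TW − PW + PT,
  ∂SVX = VX − SX + SV.
The 27×18 boundary matrix has rank 18 and Smith normal form diag(1,1,1,1,1,1,1,1,1,1,1,1,1,1,1,1,1,2).

Now H_k = ker ∂_k / im ∂_{k+1}, so:

  H_0: rank C_0 − rank ∂_1 = 9 − 8 = 1, and the invariant factors of ∂_1 are all 1, so H_0 = Z.
  H_1: rank ker ∂_1 − rank ∂_2 = (27 − 8) − 18 = 1, and ∂_2 has invariant factor 2 > 1, so H_1 = Z × Z/2.
  H_2: rank ker ∂_2 − rank ∂_3 = (18 − 18) − 0 = 0, and there is no ∂_3, so H_2 = 0.

As a check, the Euler characteristic is 9 − 27 + 18 = 0, which agrees with 1 − 1 + 0 = 0.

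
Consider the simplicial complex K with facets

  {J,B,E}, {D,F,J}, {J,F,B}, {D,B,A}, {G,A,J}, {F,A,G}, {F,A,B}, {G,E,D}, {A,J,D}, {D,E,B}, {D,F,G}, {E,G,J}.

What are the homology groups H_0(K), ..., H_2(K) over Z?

We work with the vertex ordering A < B < D < E < F < G < J. The simplices of K, each written with vertices in increasing order, are:

  0-simplices (7): A, B, D, E, F, G, J
  1-simplices (18): AB, AD, AF, AG, AJ, BD, BE, BF, BJ, DE, DF, DG, DJ, EG, EJ, FG, FJ, GJ
  2-simplices (12): ABD, ABF, ADJ, AFG, AGJ, BDE, BEJ, BFJ, DEG, DFG, DFJ, EGJ

Hence C_0 ≅ Z^7, C_1 ≅ Z^18, C_2 ≅ Z^12.

The boundary map ∂_1: C_1 → C_0 maps an edge to its endpoints' difference, ∂[p,q] = q − p.
The 7×18 boundary matrix has rank 6 and Smith normal form diag(1,1,1,1,1,1).

The boundary map ∂_2: C_2 → C_1 acts by ∂[p,q,r] = [q,r] − [p,r] + [p,q]. For instance
  ∂BDE = DE − BE + BD,
  ∂ABF = BF − AF + AB.
The resulting 18×12 matrix has rank 12, and its Smith normal form has invariant factors (1,1,1,1,1,1,1,1,1,1,1,2).

Now H_k = ker ∂_k / im ∂_{k+1}, so:

  H_0: rank C_0 − rank ∂_1 = 7 − 6 = 1, and the invariant factors of ∂_1 are all 1, so H_0 = Z.
  H_1: rank ker ∂_1 − rank ∂_2 = (18 − 6) − 12 = 0, and ∂_2 has invariant factor 2 > 1, so H_1 = Z_2.
  H_2: rank ker ∂_2 − rank ∂_3 = (12 − 12) − 0 = 0, and there is no ∂_3, so H_2 = 0.

H_0 ≅ Z,  H_1 ≅ Z_2,  H_2 = 0.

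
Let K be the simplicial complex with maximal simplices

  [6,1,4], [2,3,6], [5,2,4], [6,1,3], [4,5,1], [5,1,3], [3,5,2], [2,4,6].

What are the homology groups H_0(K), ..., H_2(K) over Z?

We work with the vertex ordering 1 < 2 < 3 < 4 < 5 < 6. The simplices of K, each written with vertices in increasing order, are:

  0-simplices (6): [1], [2], [3], [4], [5], [6]
  1-simplices (12): [1,3], [1,4], [1,5], [1,6], [2,3], [2,4], [2,5], [2,6], [3,5], [3,6], [4,5], [4,6]
  2-simplices (8): [1,3,5], [1,3,6], [1,4,5], [1,4,6], [2,3,5], [2,3,6], [2,4,5], [2,4,6]

so the chain groups are C_0 ≅ Z^6, C_1 ≅ Z^12, C_2 ≅ Z^8.

The boundary map ∂_1: C_1 → C_0 is given by ∂[p,q] = [q] − [p]. For instance
  ∂[1,6] = [6] − [1].
The 6×12 boundary matrix has rank 5 and Smith normal form diag(1,1,1,1,1).

The boundary map ∂_2: C_2 → C_1 acts by ∂[p,q,r] = [q,r] − [p,r] + [p,q]. For instance
  ∂[1,3,6] = [3,6] − [1,6] + [1,3],
  ∂[1,4,5] = [4,5] − [1,5] + [1,4].
The 12×8 boundary matrix has rank 7 and Smith normal form diag(1,1,1,1,1,1,1).

From H_k ≅ ker(∂_k) / im(∂_{k+1}) we obtain:

  H_0: rank C_0 − rank ∂_1 = 6 − 5 = 1, and the invariant factors of ∂_1 are all 1, so H_0 ≅ Z.
  H_1: rank ker ∂_1 − rank ∂_2 = (12 − 5) − 7 = 0, and the invariant factors of ∂_2 are all 1, so H_1 ≅ 0.
  H_2: rank ker ∂_2 − rank ∂_3 = (8 − 7) − 0 = 1, and there is no ∂_3, so H_2 ≅ Z.

H_0 = Z,  H_1 = 0,  H_2 = Z.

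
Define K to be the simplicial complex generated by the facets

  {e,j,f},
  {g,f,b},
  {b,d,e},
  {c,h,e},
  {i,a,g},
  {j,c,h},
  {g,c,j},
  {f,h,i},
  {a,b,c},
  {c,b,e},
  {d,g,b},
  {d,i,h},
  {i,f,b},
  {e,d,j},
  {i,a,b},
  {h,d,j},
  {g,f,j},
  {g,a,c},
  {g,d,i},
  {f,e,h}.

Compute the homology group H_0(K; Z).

H_0 = Z.

Fix the vertex order a < b < c < d < e < f < g < h < i < j and write every simplex with vertices in increasing order. Then dim K = 2 and the simplices of K are:

  0-simplices (10): a, b, c, d, e, f, g, h, i, j
  1-simplices (30): ab, ac, ag, ai, bc, bd, be, bf, bg, bi, ce, cg, ch, cj, de, dg, dh, di, dj, ef, eh, ej, fg, fh, fi, fj, gi, gj, hi, hj
  2-simplices (20): abc, abi, acg, agi, bce, bde, bdg, bfg, bfi, ceh, cgj, chj, dej, dgi, dhi, dhj, efh, efj, fgj, fhi

giving chain groups C_0 ≅ Z^10, C_1 ≅ Z^30, C_2 ≅ Z^20.

The boundary map ∂_1: C_1 → C_0 maps an edge to its endpoints' difference, ∂[p,q] = q − p.
As a 10×30 matrix over Z this has rank 9, with invariant factors (1,1,1,1,1,1,1,1,1).

Boundary ∂_2: C_2 → C_1 acts by ∂[p,q,r] = [q,r] − [p,r] + [p,q]. For instance
  ∂bde = de − be + bd,
  ∂abi = bi − ai + ab.
As a 30×20 matrix over Z this has rank 20, with invariant factors (1,1,1,1,1,1,1,1,1,1,1,1,1,1,1,1,1,1,1,2).

Reading off H_k = ker ∂_k / im ∂_{k+1}:

  H_0: rank C_0 − rank ∂_1 = 10 − 9 = 1, and the invariant factors of ∂_1 are all 1, so H_0 = Z.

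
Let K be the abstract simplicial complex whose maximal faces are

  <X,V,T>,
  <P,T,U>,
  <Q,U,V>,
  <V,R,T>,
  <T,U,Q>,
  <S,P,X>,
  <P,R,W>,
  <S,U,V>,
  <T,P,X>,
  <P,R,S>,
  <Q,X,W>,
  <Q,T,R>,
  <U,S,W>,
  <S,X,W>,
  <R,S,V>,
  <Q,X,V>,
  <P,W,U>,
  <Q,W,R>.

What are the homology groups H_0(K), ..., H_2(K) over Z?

H_0 = Z,  H_1 = Z ⊕ Z/2Z,  H_2 = 0.

Take the total order P < Q < R < S < T < U < V < W < X on the vertex set. Then K (dimension 2) consists of the simplices:

  0-simplices (9): P, Q, R, S, T, U, V, W, X
  1-simplices (27): PR, PS, PT, PU, PW, PX, QR, QT, QU, QV, QW, QX, RS, RT, RV, RW, SU, SV, SW, SX, TU, TV, TX, UV, UW, VX, WX
  2-simplices (18): PRS, PRW, PSX, PTU, PTX, PUW, QRT, QRW, QTU, QUV, QVX, QWX, RSV, RTV, SUV, SUW, SWX, TVX

so the chain groups are C_0 ≅ Z^9, C_1 ≅ Z^27, C_2 ≅ Z^18.

Boundary ∂_1: C_1 → C_0 maps an edge to its endpoints' difference, ∂[p,q] = q − p. For instance
  ∂QR = R − Q.
As a 9×27 matrix over Z this has rank 8, with invariant factors (1,1,1,1,1,1,1,1).

Boundary ∂_2: C_2 → C_1 maps a triangle to the signed sum of its edges. For instance
  ∂PTU = TU − PU + PT,
  ∂SWX = WX − SX + SW.
The resulting 27×18 matrix has rank 18, and its Smith normal form has invariant factors (1,1,1,1,1,1,1,1,1,1,1,1,1,1,1,1,1,2).

Now H_k = ker ∂_k / im ∂_{k+1}, so:

  H_0: rank C_0 − rank ∂_1 = 9 − 8 = 1, and the invariant factors of ∂_1 are all 1, so H_0 = Z.
  H_1: rank ker ∂_1 − rank ∂_2 = (27 − 8) − 18 = 1, and ∂_2 has invariant factor 2 > 1, so H_1 = Z ⊕ Z/2Z.
  H_2: rank ker ∂_2 − rank ∂_3 = (18 − 18) − 0 = 0, and there is no ∂_3, so H_2 = 0.

As a check, the Euler characteristic is 9 − 27 + 18 = 0, which agrees with 1 − 1 + 0 = 0.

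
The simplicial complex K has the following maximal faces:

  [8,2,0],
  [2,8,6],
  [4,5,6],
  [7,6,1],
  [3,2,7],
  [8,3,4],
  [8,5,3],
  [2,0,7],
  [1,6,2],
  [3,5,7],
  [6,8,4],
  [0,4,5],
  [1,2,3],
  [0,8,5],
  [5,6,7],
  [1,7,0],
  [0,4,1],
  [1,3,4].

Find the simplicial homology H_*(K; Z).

H_0 ≅ Z,  H_1 ≅ Z ⊕ Z/2Z,  H_2 = 0.

Take the total order 0 < 1 < 2 < 3 < 4 < 5 < 6 < 7 < 8 on the vertex set. Then K (dimension 2) consists of the simplices:

  0-simplices (9): [0], [1], [2], [3], [4], [5], [6], [7], [8]
  1-simplices (27): (27 of them)
  2-simplices (18): [0,1,4], [0,1,7], [0,2,7], [0,2,8], [0,4,5], [0,5,8], [1,2,3], [1,2,6], [1,3,4], [1,6,7], [2,3,7], [2,6,8], [3,4,8], [3,5,7], [3,5,8], [4,5,6], [4,6,8], [5,6,7]

so the chain groups are C_0 ≅ Z^9, C_1 ≅ Z^27, C_2 ≅ Z^18.

The boundary map ∂_1: C_1 → C_0 maps an edge to its endpoints' difference, ∂[p,q] = q − p.
The 9×27 boundary matrix has rank 8 and Smith normal form diag(1,1,1,1,1,1,1,1).

Boundary ∂_2: C_2 → C_1 sends each 2-simplex [p,q,r] to [q,r] − [p,r] + [p,q]. For instance
  ∂[4,5,6] = [5,6] − [4,6] + [4,5],
  ∂[5,6,7] = [6,7] − [5,7] + [5,6].
The resulting 27×18 matrix has rank 18, and its Smith normal form has invariant factors (1,1,1,1,1,1,1,1,1,1,1,1,1,1,1,1,1,2).

Now H_k = ker ∂_k / im ∂_{k+1}, so:

  H_0: rank C_0 − rank ∂_1 = 9 − 8 = 1, and the invariant factors of ∂_1 are all 1, so H_0 ≅ Z.
  H_1: rank ker ∂_1 − rank ∂_2 = (27 − 8) − 18 = 1, and ∂_2 has invariant factor 2 > 1, so H_1 ≅ Z ⊕ Z/2Z.
  H_2: rank ker ∂_2 − rank ∂_3 = (18 − 18) − 0 = 0, and there is no ∂_3, so H_2 ≅ 0.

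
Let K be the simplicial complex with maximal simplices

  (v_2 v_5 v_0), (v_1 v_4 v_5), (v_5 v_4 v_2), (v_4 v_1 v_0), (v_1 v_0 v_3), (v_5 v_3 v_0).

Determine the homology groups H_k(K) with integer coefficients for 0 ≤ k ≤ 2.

H_0 = Z,  H_1 = Z,  H_2 = 0.

Order the vertices as v_0 < v_1 < v_2 < v_3 < v_4 < v_5. Listing each simplex with vertices in this order, K has dimension 2 with simplices:

  0-simplices (6): [v_0], [v_1], [v_2], [v_3], [v_4], [v_5]
  1-simplices (12): [v_0,v_1], [v_0,v_2], [v_0,v_3], [v_0,v_4], [v_0,v_5], [v_1,v_3], [v_1,v_4], [v_1,v_5], [v_2,v_4], [v_2,v_5], [v_3,v_5], [v_4,v_5]
  2-simplices (6): [v_0,v_1,v_3], [v_0,v_1,v_4], [v_0,v_2,v_5], [v_0,v_3,v_5], [v_1,v_4,v_5], [v_2,v_4,v_5]

giving chain groups C_0 ≅ Z^6, C_1 ≅ Z^12, C_2 ≅ Z^6.

The boundary map ∂_1: C_1 → C_0 sends each edge [p,q] (with p < q) to q − p.
The resulting 6×12 matrix has rank 5, and its Smith normal form has invariant factors (1,1,1,1,1).

∂_2: C_2 → C_1 maps a triangle to the signed sum of its edges. For instance
  ∂[v_0,v_3,v_5] = [v_3,v_5] − [v_0,v_5] + [v_0,v_3],
  ∂[v_0,v_1,v_4] = [v_1,v_4] − [v_0,v_4] + [v_0,v_1].
The 12×6 boundary matrix has rank 6 and Smith normal form diag(1,1,1,1,1,1).

Now H_k = ker ∂_k / im ∂_{k+1}, so:

  H_0: rank C_0 − rank ∂_1 = 6 − 5 = 1, and the invariant factors of ∂_1 are all 1, so H_0 = Z.
  H_1: rank ker ∂_1 − rank ∂_2 = (12 − 5) − 6 = 1, and the invariant factors of ∂_2 are all 1, so H_1 = Z.
  H_2: rank ker ∂_2 − rank ∂_3 = (6 − 6) − 0 = 0, and there is no ∂_3, so H_2 = 0.

(K is a triangulation of the cylinder S^1 x I.)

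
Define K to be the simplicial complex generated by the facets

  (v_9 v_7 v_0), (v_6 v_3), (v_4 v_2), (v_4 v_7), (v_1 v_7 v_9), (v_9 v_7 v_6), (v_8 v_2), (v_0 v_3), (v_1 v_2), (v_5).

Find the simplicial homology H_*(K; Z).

Order the vertices as v_0 < v_1 < v_2 < v_3 < v_4 < v_5 < v_6 < v_7 < v_8 < v_9. Listing each simplex with vertices in this order, K has dimension 2 with simplices:

  0-simplices (10): [v_0], [v_1], [v_2], [v_3], [v_4], [v_5], [v_6], [v_7], [v_8], [v_9]
  1-simplices (13): [v_0,v_3], [v_0,v_7], [v_0,v_9], [v_1,v_2], [v_1,v_7], [v_1,v_9], [v_2,v_4], [v_2,v_8], [v_3,v_6], [v_4,v_7], [v_6,v_7], [v_6,v_9], [v_7,v_9]
  2-simplices (3): [v_0,v_7,v_9], [v_1,v_7,v_9], [v_6,v_7,v_9]

giving chain groups C_0 ≅ Z^10, C_1 ≅ Z^13, C_2 ≅ Z^3.

∂_1: C_1 → C_0 is given by ∂[p,q] = [q] − [p]. For instance
  ∂[v_2,v_8] = [v_8] − [v_2].
This gives a 10×13 integer matrix of rank 8; reducing to Smith normal form yields diagonal entries (1,1,1,1,1,1,1,1).

∂_2: C_2 → C_1 acts by ∂[p,q,r] = [q,r] − [p,r] + [p,q]. For instance
  ∂[v_1,v_7,v_9] = [v_7,v_9] − [v_1,v_9] + [v_1,v_7],
  ∂[v_0,v_7,v_9] = [v_7,v_9] − [v_0,v_9] + [v_0,v_7].
The 13×3 boundary matrix has rank 3 and Smith normal form diag(1,1,1).

From H_k ≅ ker(∂_k) / im(∂_{k+1}) we obtain:

  H_0: rank C_0 − rank ∂_1 = 10 − 8 = 2, and the invariant factors of ∂_1 are all 1, so H_0 = Z^2.
  H_1: rank ker ∂_1 − rank ∂_2 = (13 − 8) − 3 = 2, and the invariant factors of ∂_2 are all 1, so H_1 = Z^2.
  H_2: rank ker ∂_2 − rank ∂_3 = (3 − 3) − 0 = 0, and there is no ∂_3, so H_2 = 0.

As a check, the Euler characteristic is 10 − 13 + 3 = 0, which agrees with 2 − 2 + 0 = 0.

H_0 = Z^2,  H_1 = Z^2,  H_2 = 0.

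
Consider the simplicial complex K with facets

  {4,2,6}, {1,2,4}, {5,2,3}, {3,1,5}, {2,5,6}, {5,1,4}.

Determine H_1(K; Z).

H_1 = Z.

Take the total order 1 < 2 < 3 < 4 < 5 < 6 on the vertex set. Then K (dimension 2) consists of the simplices:

  0-simplices (6): [1], [2], [3], [4], [5], [6]
  1-simplices (12): [1,2], [1,3], [1,4], [1,5], [2,3], [2,4], [2,5], [2,6], [3,5], [4,5], [4,6], [5,6]
  2-simplices (6): [1,2,4], [1,3,5], [1,4,5], [2,3,5], [2,4,6], [2,5,6]

Hence C_0 ≅ Z^6, C_1 ≅ Z^12, C_2 ≅ Z^6.

The boundary map ∂_1: C_1 → C_0 maps an edge to its endpoints' difference, ∂[p,q] = q − p. For instance
  ∂[1,4] = [4] − [1].
The 6×12 boundary matrix has rank 5 and Smith normal form diag(1,1,1,1,1).

The boundary map ∂_2: C_2 → C_1 maps a triangle to the signed sum of its edges. For instance
  ∂[1,3,5] = [3,5] − [1,5] + [1,3],
  ∂[1,2,4] = [2,4] − [1,4] + [1,2].
The resulting 12×6 matrix has rank 6, and its Smith normal form has invariant factors (1,1,1,1,1,1).

Reading off H_k = ker ∂_k / im ∂_{k+1}:

  H_1: rank ker ∂_1 − rank ∂_2 = (12 − 5) − 6 = 1, and the invariant factors of ∂_2 are all 1, so H_1 = Z.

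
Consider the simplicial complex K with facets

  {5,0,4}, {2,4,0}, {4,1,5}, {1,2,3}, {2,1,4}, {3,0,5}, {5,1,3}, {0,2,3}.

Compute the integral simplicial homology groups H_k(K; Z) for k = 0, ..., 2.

H_0 ≅ Z,  H_1 = 0,  H_2 ≅ Z.

We work with the vertex ordering 0 < 1 < 2 < 3 < 4 < 5. The simplices of K, each written with vertices in increasing order, are:

  0-simplices (6): [0], [1], [2], [3], [4], [5]
  1-simplices (12): [0,2], [0,3], [0,4], [0,5], [1,2], [1,3], [1,4], [1,5], [2,3], [2,4], [3,5], [4,5]
  2-simplices (8): [0,2,3], [0,2,4], [0,3,5], [0,4,5], [1,2,3], [1,2,4], [1,3,5], [1,4,5]

so the chain groups are C_0 ≅ Z^6, C_1 ≅ Z^12, C_2 ≅ Z^8.

∂_1: C_1 → C_0 sends each edge [p,q] (with p < q) to q − p.
This gives a 6×12 integer matrix of rank 5; reducing to Smith normal form yields diagonal entries (1,1,1,1,1).

The boundary map ∂_2: C_2 → C_1 maps a triangle to the signed sum of its edges. For instance
  ∂[1,3,5] = [3,5] − [1,5] + [1,3],
  ∂[1,2,4] = [2,4] − [1,4] + [1,2].
The 12×8 boundary matrix has rank 7 and Smith normal form diag(1,1,1,1,1,1,1).

Reading off H_k = ker ∂_k / im ∂_{k+1}:

  H_0: rank C_0 − rank ∂_1 = 6 − 5 = 1, and the invariant factors of ∂_1 are all 1, so H_0 ≅ Z.
  H_1: rank ker ∂_1 − rank ∂_2 = (12 − 5) − 7 = 0, and the invariant factors of ∂_2 are all 1, so H_1 ≅ 0.
  H_2: rank ker ∂_2 − rank ∂_3 = (8 − 7) − 0 = 1, and there is no ∂_3, so H_2 ≅ Z.

As a check, the Euler characteristic is 6 − 12 + 8 = 2, which agrees with 1 − 0 + 1 = 2.
(K is a triangulation of the 2-sphere S^2.)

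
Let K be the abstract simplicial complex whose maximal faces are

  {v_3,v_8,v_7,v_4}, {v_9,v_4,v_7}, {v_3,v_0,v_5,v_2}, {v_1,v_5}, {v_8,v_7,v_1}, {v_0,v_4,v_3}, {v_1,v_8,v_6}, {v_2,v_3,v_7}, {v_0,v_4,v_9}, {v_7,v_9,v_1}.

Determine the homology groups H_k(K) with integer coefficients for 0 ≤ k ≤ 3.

H_0 = Z,  H_1 = Z,  H_2 = 0,  H_3 = 0.

Order the vertices as v_0 < v_1 < v_2 < v_3 < v_4 < v_5 < v_6 < v_7 < v_8 < v_9. Listing each simplex with vertices in this order, K has dimension 3 with simplices:

  0-simplices (10): [v_0], [v_1], [v_2], [v_3], [v_4], [v_5], [v_6], [v_7], [v_8], [v_9]
  1-simplices (23): (23 of them)
  2-simplices (15): (15 of them)
  3-simplices (2): [v_0,v_2,v_3,v_5], [v_3,v_4,v_7,v_8]

Hence C_0 ≅ Z^10, C_1 ≅ Z^23, C_2 ≅ Z^15, C_3 ≅ Z^2.

Boundary ∂_1: C_1 → C_0 sends each edge [p,q] (with p < q) to q − p.
As a 10×23 matrix over Z this has rank 9, with invariant factors (1,1,1,1,1,1,1,1,1).

Boundary ∂_2: C_2 → C_1 acts by ∂[p,q,r] = [q,r] − [p,r] + [p,q]. For instance
  ∂[v_2,v_3,v_5] = [v_3,v_5] − [v_2,v_5] + [v_2,v_3],
  ∂[v_0,v_2,v_5] = [v_2,v_5] − [v_0,v_5] + [v_0,v_2].
This gives a 23×15 integer matrix of rank 13; reducing to Smith normal form yields diagonal entries (1,1,1,1,1,1,1,1,1,1,1,1,1).

∂_3: C_3 → C_2 sends each 3-simplex σ to the alternating sum Σ_i (−1)^i (σ with its i-th vertex removed). For instance
  ∂[v_3,v_4,v_7,v_8] = [v_4,v_7,v_8] − [v_3,v_7,v_8] + [v_3,v_4,v_8] − [v_3,v_4,v_7],
  ∂[v_0,v_2,v_3,v_5] = [v_2,v_3,v_5] − [v_0,v_3,v_5] + [v_0,v_2,v_5] − [v_0,v_2,v_3].
As a 15×2 matrix over Z this has rank 2, with invariant factors (1,1).

Now H_k = ker ∂_k / im ∂_{k+1}, so:

  H_0: rank C_0 − rank ∂_1 = 10 − 9 = 1, and the invariant factors of ∂_1 are all 1, so H_0 = Z.
  H_1: rank ker ∂_1 − rank ∂_2 = (23 − 9) − 13 = 1, and the invariant factors of ∂_2 are all 1, so H_1 = Z.
  H_2: rank ker ∂_2 − rank ∂_3 = (15 − 13) − 2 = 0, and the invariant factors of ∂_3 are all 1, so H_2 = 0.
  H_3: rank ker ∂_3 − rank ∂_4 = (2 − 2) − 0 = 0, and there is no ∂_4, so H_3 = 0.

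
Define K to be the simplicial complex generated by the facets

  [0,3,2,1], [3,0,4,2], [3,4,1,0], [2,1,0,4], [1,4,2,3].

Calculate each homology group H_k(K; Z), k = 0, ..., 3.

Take the total order 0 < 1 < 2 < 3 < 4 on the vertex set. Then K (dimension 3) consists of the simplices:

  0-simplices (5): [0], [1], [2], [3], [4]
  1-simplices (10): [0,1], [0,2], [0,3], [0,4], [1,2], [1,3], [1,4], [2,3], [2,4], [3,4]
  2-simplices (10): [0,1,2], [0,1,3], [0,1,4], [0,2,3], [0,2,4], [0,3,4], [1,2,3], [1,2,4], [1,3,4], [2,3,4]
  3-simplices (5): [0,1,2,3], [0,1,2,4], [0,1,3,4], [0,2,3,4], [1,2,3,4]

giving chain groups C_0 ≅ Z^5, C_1 ≅ Z^10, C_2 ≅ Z^10, C_3 ≅ Z^5.

Boundary ∂_1: C_1 → C_0 is given by ∂[p,q] = [q] − [p]. For instance
  ∂[0,4] = [4] − [0].
The resulting 5×10 matrix has rank 4, and its Smith normal form has invariant factors (1,1,1,1).

Boundary ∂_2: C_2 → C_1 sends each 2-simplex [p,q,r] to [q,r] − [p,r] + [p,q]. For instance
  ∂[0,1,2] = [1,2] − [0,2] + [0,1],
  ∂[0,1,4] = [1,4] − [0,4] + [0,1].
The resulting 10×10 matrix has rank 6, and its Smith normal form has invariant factors (1,1,1,1,1,1).

The boundary map ∂_3: C_3 → C_2 sends each 3-simplex σ to the alternating sum Σ_i (−1)^i (σ with its i-th vertex removed). For instance
  ∂[1,2,3,4] = [2,3,4] − [1,3,4] + [1,2,4] − [1,2,3],
  ∂[0,1,2,3] = [1,2,3] − [0,2,3] + [0,1,3] − [0,1,2].
This gives a 10×5 integer matrix of rank 4; reducing to Smith normal form yields diagonal entries (1,1,1,1).

From H_k ≅ ker(∂_k) / im(∂_{k+1}) we obtain:

  H_0: rank C_0 − rank ∂_1 = 5 − 4 = 1, and the invariant factors of ∂_1 are all 1, so H_0 = Z.
  H_1: rank ker ∂_1 − rank ∂_2 = (10 − 4) − 6 = 0, and the invariant factors of ∂_2 are all 1, so H_1 = 0.
  H_2: rank ker ∂_2 − rank ∂_3 = (10 − 6) − 4 = 0, and the invariant factors of ∂_3 are all 1, so H_2 = 0.
  H_3: rank ker ∂_3 − rank ∂_4 = (5 − 4) − 0 = 1, and there is no ∂_4, so H_3 = Z.

As a check, the Euler characteristic is 5 − 10 + 10 − 5 = 0, which agrees with 1 − 0 + 0 − 1 = 0.
(K is a triangulation of the 3-sphere S^3.)

H_0 = Z,  H_1 = 0,  H_2 = 0,  H_3 = Z.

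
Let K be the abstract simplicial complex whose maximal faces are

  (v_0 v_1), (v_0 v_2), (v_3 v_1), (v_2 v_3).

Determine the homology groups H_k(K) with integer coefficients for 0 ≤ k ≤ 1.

Take the total order v_0 < v_1 < v_2 < v_3 on the vertex set. Then K (dimension 1) consists of the simplices:

  0-simplices (4): [v_0], [v_1], [v_2], [v_3]
  1-simplices (4): [v_0,v_1], [v_0,v_2], [v_1,v_3], [v_2,v_3]

so the chain groups are C_0 ≅ Z^4, C_1 ≅ Z^4.

Boundary ∂_1: C_1 → C_0 maps an edge to its endpoints' difference, ∂[p,q] = q − p.
This gives a 4×4 integer matrix of rank 3; reducing to Smith normal form yields diagonal entries (1,1,1).

Computing H_k = (kernel of ∂_k) / (image of ∂_{k+1}):

  H_0: rank C_0 − rank ∂_1 = 4 − 3 = 1, and the invariant factors of ∂_1 are all 1, so H_0 ≅ Z.
  H_1: rank ker ∂_1 − rank ∂_2 = (4 − 3) − 0 = 1, and there is no ∂_2, so H_1 ≅ Z.

H_0 ≅ Z,  H_1 ≅ Z.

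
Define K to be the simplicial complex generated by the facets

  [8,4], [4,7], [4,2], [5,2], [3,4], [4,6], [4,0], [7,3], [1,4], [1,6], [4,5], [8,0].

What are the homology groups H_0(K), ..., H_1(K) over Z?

H_0 ≅ Z,  H_1 ≅ Z^4.

Fix the vertex order 0 < 1 < 2 < 3 < 4 < 5 < 6 < 7 < 8 and write every simplex with vertices in increasing order. Then dim K = 1 and the simplices of K are:

  0-simplices (9): [0], [1], [2], [3], [4], [5], [6], [7], [8]
  1-simplices (12): [0,4], [0,8], [1,4], [1,6], [2,4], [2,5], [3,4], [3,7], [4,5], [4,6], [4,7], [4,8]

so the chain groups are C_0 ≅ Z^9, C_1 ≅ Z^12.

The boundary map ∂_1: C_1 → C_0 maps an edge to its endpoints' difference, ∂[p,q] = q − p. For instance
  ∂[1,6] = [6] − [1].
This gives a 9×12 integer matrix of rank 8; reducing to Smith normal form yields diagonal entries (1,1,1,1,1,1,1,1).

Computing H_k = (kernel of ∂_k) / (image of ∂_{k+1}):

  H_0: rank C_0 − rank ∂_1 = 9 − 8 = 1, and the invariant factors of ∂_1 are all 1, so H_0 ≅ Z.
  H_1: rank ker ∂_1 − rank ∂_2 = (12 − 8) − 0 = 4, and there is no ∂_2, so H_1 ≅ Z^4.

As a check, the Euler characteristic is 9 − 12 = -3, which agrees with 1 − 4 = -3.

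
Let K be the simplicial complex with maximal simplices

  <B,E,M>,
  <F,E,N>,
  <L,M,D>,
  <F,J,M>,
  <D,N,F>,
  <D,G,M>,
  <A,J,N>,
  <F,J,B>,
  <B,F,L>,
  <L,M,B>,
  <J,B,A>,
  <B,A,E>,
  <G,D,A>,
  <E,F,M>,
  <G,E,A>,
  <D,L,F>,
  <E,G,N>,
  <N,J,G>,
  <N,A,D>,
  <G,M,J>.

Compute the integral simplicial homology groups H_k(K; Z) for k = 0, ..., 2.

We work with the vertex ordering A < B < D < E < F < G < J < L < M < N. The simplices of K, each written with vertices in increasing order, are:

  0-simplices (10): A, B, D, E, F, G, J, L, M, N
  1-simplices (30): AB, AD, AE, AG, AJ, AN, BE, BF, BJ, BL, BM, DF, DG, DL, DM, DN, EF, EG, EM, EN, FJ, FL, FM, FN, GJ, GM, GN, JM, JN, LM
  2-simplices (20): ABE, ABJ, ADG, ADN, AEG, AJN, BEM, BFJ, BFL, BLM, DFL, DFN, DGM, DLM, EFM, EFN, EGN, FJM, GJM, GJN

so the chain groups are C_0 ≅ Z^10, C_1 ≅ Z^30, C_2 ≅ Z^20.

∂_1: C_1 → C_0 maps an edge to its endpoints' difference, ∂[p,q] = q − p.
This gives a 10×30 integer matrix of rank 9; reducing to Smith normal form yields diagonal entries (1,1,1,1,1,1,1,1,1).

Boundary ∂_2: C_2 → C_1 maps a triangle to the signed sum of its edges. For instance
  ∂GJN = JN − GN + GJ,
  ∂ABJ = BJ − AJ + AB.
As a 30×20 matrix over Z this has rank 20, with invariant factors (1,1,1,1,1,1,1,1,1,1,1,1,1,1,1,1,1,1,1,2).

From H_k ≅ ker(∂_k) / im(∂_{k+1}) we obtain:

  H_0: rank C_0 − rank ∂_1 = 10 − 9 = 1, and the invariant factors of ∂_1 are all 1, so H_0 ≅ Z.
  H_1: rank ker ∂_1 − rank ∂_2 = (30 − 9) − 20 = 1, and ∂_2 has invariant factor 2 > 1, so H_1 ≅ Z ⊕ Z/2.
  H_2: rank ker ∂_2 − rank ∂_3 = (20 − 20) − 0 = 0, and there is no ∂_3, so H_2 ≅ 0.

As a check, the Euler characteristic is 10 − 30 + 20 = 0, which agrees with 1 − 1 + 0 = 0.

H_0 ≅ Z,  H_1 ≅ Z ⊕ Z/2,  H_2 = 0.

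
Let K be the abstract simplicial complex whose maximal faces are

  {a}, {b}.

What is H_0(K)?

H_0 = Z^2.

We work with the vertex ordering a < b. The simplices of K, each written with vertices in increasing order, are:

  0-simplices (2): a, b

so the chain groups are C_0 ≅ Z^2.

Reading off H_k = ker ∂_k / im ∂_{k+1}:

  H_0: rank C_0 − rank ∂_1 = 2 − 0 = 2, and there is no ∂_1, so H_0 ≅ Z^2.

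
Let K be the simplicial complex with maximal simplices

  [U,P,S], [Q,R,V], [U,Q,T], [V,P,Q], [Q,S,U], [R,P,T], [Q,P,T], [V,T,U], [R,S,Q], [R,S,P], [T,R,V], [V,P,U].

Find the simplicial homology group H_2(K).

We work with the vertex ordering P < Q < R < S < T < U < V. The simplices of K, each written with vertices in increasing order, are:

  0-simplices (7): P, Q, R, S, T, U, V
  1-simplices (18): PQ, PR, PS, PT, PU, PV, QR, QS, QT, QU, QV, RS, RT, RV, SU, TU, TV, UV
  2-simplices (12): PQT, PQV, PRS, PRT, PSU, PUV, QRS, QRV, QSU, QTU, RTV, TUV

giving chain groups C_0 ≅ Z^7, C_1 ≅ Z^18, C_2 ≅ Z^12.

The boundary map ∂_1: C_1 → C_0 maps an edge to its endpoints' difference, ∂[p,q] = q − p. For instance
  ∂QU = U − Q.
The resulting 7×18 matrix has rank 6, and its Smith normal form has invariant factors (1,1,1,1,1,1).

The boundary map ∂_2: C_2 → C_1 acts by ∂[p,q,r] = [q,r] − [p,r] + [p,q]. For instance
  ∂PRS = RS − PS + PR,
  ∂QRS = RS − QS + QR.
The resulting 18×12 matrix has rank 12, and its Smith normal form has invariant factors (1,1,1,1,1,1,1,1,1,1,1,2).

Computing H_k = (kernel of ∂_k) / (image of ∂_{k+1}):

  H_2: rank ker ∂_2 − rank ∂_3 = (12 − 12) − 0 = 0, and there is no ∂_3, so H_2 = 0.

(K is a triangulation of the real projective plane RP^2.)

H_2 = 0.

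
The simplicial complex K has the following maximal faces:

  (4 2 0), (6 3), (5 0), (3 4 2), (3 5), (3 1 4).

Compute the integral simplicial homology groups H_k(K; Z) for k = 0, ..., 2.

Order the vertices as 0 < 1 < 2 < 3 < 4 < 5 < 6. Listing each simplex with vertices in this order, K has dimension 2 with simplices:

  0-simplices (7): [0], [1], [2], [3], [4], [5], [6]
  1-simplices (10): [0,2], [0,4], [0,5], [1,3], [1,4], [2,3], [2,4], [3,4], [3,5], [3,6]
  2-simplices (3): [0,2,4], [1,3,4], [2,3,4]

Hence C_0 ≅ Z^7, C_1 ≅ Z^10, C_2 ≅ Z^3.

Boundary ∂_1: C_1 → C_0 maps an edge to its endpoints' difference, ∂[p,q] = q − p. For instance
  ∂[2,4] = [4] − [2].
The resulting 7×10 matrix has rank 6, and its Smith normal form has invariant factors (1,1,1,1,1,1).

The boundary map ∂_2: C_2 → C_1 sends each 2-simplex [p,q,r] to [q,r] − [p,r] + [p,q]. For instance
  ∂[2,3,4] = [3,4] − [2,4] + [2,3],
  ∂[0,2,4] = [2,4] − [0,4] + [0,2].
As a 10×3 matrix over Z this has rank 3, with invariant factors (1,1,1).

Reading off H_k = ker ∂_k / im ∂_{k+1}:

  H_0: rank C_0 − rank ∂_1 = 7 − 6 = 1, and the invariant factors of ∂_1 are all 1, so H_0 ≅ Z.
  H_1: rank ker ∂_1 − rank ∂_2 = (10 − 6) − 3 = 1, and the invariant factors of ∂_2 are all 1, so H_1 ≅ Z.
  H_2: rank ker ∂_2 − rank ∂_3 = (3 − 3) − 0 = 0, and there is no ∂_3, so H_2 ≅ 0.

As a check, the Euler characteristic is 7 − 10 + 3 = 0, which agrees with 1 − 1 + 0 = 0.

H_0 ≅ Z,  H_1 ≅ Z,  H_2 = 0.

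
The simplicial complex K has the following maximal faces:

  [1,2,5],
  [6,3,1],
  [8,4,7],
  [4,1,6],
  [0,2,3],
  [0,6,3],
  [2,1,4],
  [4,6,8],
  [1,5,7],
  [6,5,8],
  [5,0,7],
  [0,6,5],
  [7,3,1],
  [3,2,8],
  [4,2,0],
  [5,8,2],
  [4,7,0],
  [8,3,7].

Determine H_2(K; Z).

H_2 ≅ Z.

K has 9 vertices, 27 edges, 18 triangles.
rank ∂_2 = 17, rank ∂_3 = 0 ⇒ b_2 = 18 − 17 − 0 = 1. So H_2 ≅ Z.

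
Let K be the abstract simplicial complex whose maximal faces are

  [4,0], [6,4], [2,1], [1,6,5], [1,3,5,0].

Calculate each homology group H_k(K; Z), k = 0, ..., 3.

Fix the vertex order 0 < 1 < 2 < 3 < 4 < 5 < 6 and write every simplex with vertices in increasing order. Then dim K = 3 and the simplices of K are:

  0-simplices (7): [0], [1], [2], [3], [4], [5], [6]
  1-simplices (11): [0,1], [0,3], [0,4], [0,5], [1,2], [1,3], [1,5], [1,6], [3,5], [4,6], [5,6]
  2-simplices (5): [0,1,3], [0,1,5], [0,3,5], [1,3,5], [1,5,6]
  3-simplices (1): [0,1,3,5]

so the chain groups are C_0 ≅ Z^7, C_1 ≅ Z^11, C_2 ≅ Z^5, C_3 ≅ Z^1.

Boundary ∂_1: C_1 → C_0 is given by ∂[p,q] = [q] − [p].
This gives a 7×11 integer matrix of rank 6; reducing to Smith normal form yields diagonal entries (1,1,1,1,1,1).

Boundary ∂_2: C_2 → C_1 sends each 2-simplex [p,q,r] to [q,r] − [p,r] + [p,q]. For instance
  ∂[0,1,5] = [1,5] − [0,5] + [0,1],
  ∂[1,3,5] = [3,5] − [1,5] + [1,3].
The resulting 11×5 matrix has rank 4, and its Smith normal form has invariant factors (1,1,1,1).

Boundary ∂_3: C_3 → C_2 sends each 3-simplex σ to the alternating sum Σ_i (−1)^i (σ with its i-th vertex removed). For instance
  ∂[0,1,3,5] = [1,3,5] − [0,3,5] + [0,1,5] − [0,1,3].
As a 5×1 matrix over Z this has rank 1, with invariant factors (1).

Computing H_k = (kernel of ∂_k) / (image of ∂_{k+1}):

  H_0: rank C_0 − rank ∂_1 = 7 − 6 = 1, and the invariant factors of ∂_1 are all 1, so H_0 = Z.
  H_1: rank ker ∂_1 − rank ∂_2 = (11 − 6) − 4 = 1, and the invariant factors of ∂_2 are all 1, so H_1 = Z.
  H_2: rank ker ∂_2 − rank ∂_3 = (5 − 4) − 1 = 0, and the invariant factors of ∂_3 are all 1, so H_2 = 0.
  H_3: rank ker ∂_3 − rank ∂_4 = (1 − 1) − 0 = 0, and there is no ∂_4, so H_3 = 0.

H_0 ≅ Z,  H_1 ≅ Z,  H_2 = 0,  H_3 = 0.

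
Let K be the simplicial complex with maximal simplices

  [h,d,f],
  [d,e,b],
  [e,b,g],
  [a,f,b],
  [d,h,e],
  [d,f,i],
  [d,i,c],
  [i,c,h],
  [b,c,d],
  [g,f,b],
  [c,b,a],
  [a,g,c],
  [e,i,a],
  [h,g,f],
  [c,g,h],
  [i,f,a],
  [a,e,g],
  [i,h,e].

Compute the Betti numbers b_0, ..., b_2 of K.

We work with the vertex ordering a < b < c < d < e < f < g < h < i. The simplices of K, each written with vertices in increasing order, are:

  0-simplices (9): a, b, c, d, e, f, g, h, i
  1-simplices (27): ab, ac, ae, af, ag, ai, bc, bd, be, bf, bg, cd, cg, ch, ci, de, df, dh, di, eg, eh, ei, fg, fh, fi, gh, hi
  2-simplices (18): abc, abf, acg, aeg, aei, afi, bcd, bde, beg, bfg, cdi, cgh, chi, deh, dfh, dfi, ehi, fgh

Hence C_0 ≅ Z^9, C_1 ≅ Z^27, C_2 ≅ Z^18.

The boundary map ∂_1: C_1 → C_0 sends each edge [p,q] (with p < q) to q − p.
The resulting 9×27 matrix has rank 8, and its Smith normal form has invariant factors (1,1,1,1,1,1,1,1).

The boundary map ∂_2: C_2 → C_1 maps a triangle to the signed sum of its edges. For instance
  ∂bfg = fg − bg + bf,
  ∂chi = hi − ci + ch.
The 27×18 boundary matrix has rank 18 and Smith normal form diag(1,1,1,1,1,1,1,1,1,1,1,1,1,1,1,1,1,2).

Now H_k = ker ∂_k / im ∂_{k+1}, so:

  H_0: rank C_0 − rank ∂_1 = 9 − 8 = 1, and the invariant factors of ∂_1 are all 1, so H_0 ≅ Z.
  H_1: rank ker ∂_1 − rank ∂_2 = (27 − 8) − 18 = 1, and ∂_2 has invariant factor 2 > 1, so H_1 ≅ Z ⊕ Z/2.
  H_2: rank ker ∂_2 − rank ∂_3 = (18 − 18) − 0 = 0, and there is no ∂_3, so H_2 ≅ 0.

Hence the Betti numbers are b_0 = 1, b_1 = 1, b_2 = 0.

b_0 = 1, b_1 = 1, b_2 = 0.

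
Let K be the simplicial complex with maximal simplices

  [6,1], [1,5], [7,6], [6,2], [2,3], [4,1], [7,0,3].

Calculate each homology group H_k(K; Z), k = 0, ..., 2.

H_0 = Z,  H_1 = Z,  H_2 = 0.

Order the vertices as 0 < 1 < 2 < 3 < 4 < 5 < 6 < 7. Listing each simplex with vertices in this order, K has dimension 2 with simplices:

  0-simplices (8): [0], [1], [2], [3], [4], [5], [6], [7]
  1-simplices (9): [0,3], [0,7], [1,4], [1,5], [1,6], [2,3], [2,6], [3,7], [6,7]
  2-simplices (1): [0,3,7]

Hence C_0 ≅ Z^8, C_1 ≅ Z^9, C_2 ≅ Z^1.

∂_1: C_1 → C_0 is given by ∂[p,q] = [q] − [p]. For instance
  ∂[6,7] = [7] − [6].
As a 8×9 matrix over Z this has rank 7, with invariant factors (1,1,1,1,1,1,1).

The boundary map ∂_2: C_2 → C_1 maps a triangle to the signed sum of its edges. For instance
  ∂[0,3,7] = [3,7] − [0,7] + [0,3].
The resulting 9×1 matrix has rank 1, and its Smith normal form has invariant factors (1).

Now H_k = ker ∂_k / im ∂_{k+1}, so:

  H_0: rank C_0 − rank ∂_1 = 8 − 7 = 1, and the invariant factors of ∂_1 are all 1, so H_0 = Z.
  H_1: rank ker ∂_1 − rank ∂_2 = (9 − 7) − 1 = 1, and the invariant factors of ∂_2 are all 1, so H_1 = Z.
  H_2: rank ker ∂_2 − rank ∂_3 = (1 − 1) − 0 = 0, and there is no ∂_3, so H_2 = 0.

As a check, the Euler characteristic is 8 − 9 + 1 = 0, which agrees with 1 − 1 + 0 = 0.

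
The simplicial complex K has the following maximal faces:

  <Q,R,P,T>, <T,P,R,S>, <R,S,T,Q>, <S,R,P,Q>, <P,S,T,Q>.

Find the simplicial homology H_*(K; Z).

Order the vertices as P < Q < R < S < T. Listing each simplex with vertices in this order, K has dimension 3 with simplices:

  0-simplices (5): P, Q, R, S, T
  1-simplices (10): PQ, PR, PS, PT, QR, QS, QT, RS, RT, ST
  2-simplices (10): PQR, PQS, PQT, PRS, PRT, PST, QRS, QRT, QST, RST
  3-simplices (5): PQRS, PQRT, PQST, PRST, QRST

Hence C_0 ≅ Z^5, C_1 ≅ Z^10, C_2 ≅ Z^10, C_3 ≅ Z^5.

Boundary ∂_1: C_1 → C_0 is given by ∂[p,q] = [q] − [p].
The 5×10 boundary matrix has rank 4 and Smith normal form diag(1,1,1,1).

Boundary ∂_2: C_2 → C_1 acts by ∂[p,q,r] = [q,r] − [p,r] + [p,q]. For instance
  ∂PQS = QS − PS + PQ,
  ∂PRS = RS − PS + PR.
The 10×10 boundary matrix has rank 6 and Smith normal form diag(1,1,1,1,1,1).

The boundary map ∂_3: C_3 → C_2 sends each 3-simplex σ to the alternating sum Σ_i (−1)^i (σ with its i-th vertex removed). For instance
  ∂PRST = RST − PST + PRT − PRS,
  ∂PQRS = QRS − PRS + PQS − PQR.
The resulting 10×5 matrix has rank 4, and its Smith normal form has invariant factors (1,1,1,1).

From H_k ≅ ker(∂_k) / im(∂_{k+1}) we obtain:

  H_0: rank C_0 − rank ∂_1 = 5 − 4 = 1, and the invariant factors of ∂_1 are all 1, so H_0 = Z.
  H_1: rank ker ∂_1 − rank ∂_2 = (10 − 4) − 6 = 0, and the invariant factors of ∂_2 are all 1, so H_1 = 0.
  H_2: rank ker ∂_2 − rank ∂_3 = (10 − 6) − 4 = 0, and the invariant factors of ∂_3 are all 1, so H_2 = 0.
  H_3: rank ker ∂_3 − rank ∂_4 = (5 − 4) − 0 = 1, and there is no ∂_4, so H_3 = Z.

H_0 ≅ Z,  H_1 = 0,  H_2 = 0,  H_3 ≅ Z.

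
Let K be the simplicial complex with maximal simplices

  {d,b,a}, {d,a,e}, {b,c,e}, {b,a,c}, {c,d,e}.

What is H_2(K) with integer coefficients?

Order the vertices as a < b < c < d < e. Listing each simplex with vertices in this order, K has dimension 2 with simplices:

  0-simplices (5): a, b, c, d, e
  1-simplices (10): ab, ac, ad, ae, bc, bd, be, cd, ce, de
  2-simplices (5): abc, abd, ade, bce, cde

Hence C_0 ≅ Z^5, C_1 ≅ Z^10, C_2 ≅ Z^5.

The boundary map ∂_1: C_1 → C_0 maps an edge to its endpoints' difference, ∂[p,q] = q − p.
The resulting 5×10 matrix has rank 4, and its Smith normal form has invariant factors (1,1,1,1).

The boundary map ∂_2: C_2 → C_1 acts by ∂[p,q,r] = [q,r] − [p,r] + [p,q]. For instance
  ∂bce = ce − be + bc,
  ∂abd = bd − ad + ab.
The resulting 10×5 matrix has rank 5, and its Smith normal form has invariant factors (1,1,1,1,1).

Computing H_k = (kernel of ∂_k) / (image of ∂_{k+1}):

  H_2: rank ker ∂_2 − rank ∂_3 = (5 − 5) − 0 = 0, and there is no ∂_3, so H_2 = 0.

H_2 ≅ 0.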